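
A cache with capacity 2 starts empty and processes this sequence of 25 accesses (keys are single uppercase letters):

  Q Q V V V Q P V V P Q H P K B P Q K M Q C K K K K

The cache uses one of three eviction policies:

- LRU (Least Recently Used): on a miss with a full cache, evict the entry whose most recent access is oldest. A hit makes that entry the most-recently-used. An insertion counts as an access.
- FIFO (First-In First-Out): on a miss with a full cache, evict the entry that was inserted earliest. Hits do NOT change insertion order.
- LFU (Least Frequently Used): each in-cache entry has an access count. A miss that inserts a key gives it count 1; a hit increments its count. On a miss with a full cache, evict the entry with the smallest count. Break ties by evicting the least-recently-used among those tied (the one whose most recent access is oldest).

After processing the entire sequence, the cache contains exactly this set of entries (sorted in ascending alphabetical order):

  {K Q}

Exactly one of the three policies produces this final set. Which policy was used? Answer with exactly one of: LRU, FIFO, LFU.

Simulating under each policy and comparing final sets:
  LRU: final set = {C K} -> differs
  FIFO: final set = {C K} -> differs
  LFU: final set = {K Q} -> MATCHES target
Only LFU produces the target set.

Answer: LFU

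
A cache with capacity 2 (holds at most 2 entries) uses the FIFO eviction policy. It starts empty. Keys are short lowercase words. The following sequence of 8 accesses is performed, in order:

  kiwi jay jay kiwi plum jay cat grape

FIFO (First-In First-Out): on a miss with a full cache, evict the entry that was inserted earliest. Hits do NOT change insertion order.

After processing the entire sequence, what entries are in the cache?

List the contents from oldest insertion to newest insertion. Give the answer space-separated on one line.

Answer: cat grape

Derivation:
FIFO simulation (capacity=2):
  1. access kiwi: MISS. Cache (old->new): [kiwi]
  2. access jay: MISS. Cache (old->new): [kiwi jay]
  3. access jay: HIT. Cache (old->new): [kiwi jay]
  4. access kiwi: HIT. Cache (old->new): [kiwi jay]
  5. access plum: MISS, evict kiwi. Cache (old->new): [jay plum]
  6. access jay: HIT. Cache (old->new): [jay plum]
  7. access cat: MISS, evict jay. Cache (old->new): [plum cat]
  8. access grape: MISS, evict plum. Cache (old->new): [cat grape]
Total: 3 hits, 5 misses, 3 evictions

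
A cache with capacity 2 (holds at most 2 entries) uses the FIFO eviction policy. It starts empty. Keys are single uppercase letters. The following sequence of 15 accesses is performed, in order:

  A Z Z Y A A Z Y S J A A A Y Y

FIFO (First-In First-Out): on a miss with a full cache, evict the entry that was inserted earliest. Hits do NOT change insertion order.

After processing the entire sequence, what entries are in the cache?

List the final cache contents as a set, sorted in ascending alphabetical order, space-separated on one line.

FIFO simulation (capacity=2):
  1. access A: MISS. Cache (old->new): [A]
  2. access Z: MISS. Cache (old->new): [A Z]
  3. access Z: HIT. Cache (old->new): [A Z]
  4. access Y: MISS, evict A. Cache (old->new): [Z Y]
  5. access A: MISS, evict Z. Cache (old->new): [Y A]
  6. access A: HIT. Cache (old->new): [Y A]
  7. access Z: MISS, evict Y. Cache (old->new): [A Z]
  8. access Y: MISS, evict A. Cache (old->new): [Z Y]
  9. access S: MISS, evict Z. Cache (old->new): [Y S]
  10. access J: MISS, evict Y. Cache (old->new): [S J]
  11. access A: MISS, evict S. Cache (old->new): [J A]
  12. access A: HIT. Cache (old->new): [J A]
  13. access A: HIT. Cache (old->new): [J A]
  14. access Y: MISS, evict J. Cache (old->new): [A Y]
  15. access Y: HIT. Cache (old->new): [A Y]
Total: 5 hits, 10 misses, 8 evictions

Answer: A Y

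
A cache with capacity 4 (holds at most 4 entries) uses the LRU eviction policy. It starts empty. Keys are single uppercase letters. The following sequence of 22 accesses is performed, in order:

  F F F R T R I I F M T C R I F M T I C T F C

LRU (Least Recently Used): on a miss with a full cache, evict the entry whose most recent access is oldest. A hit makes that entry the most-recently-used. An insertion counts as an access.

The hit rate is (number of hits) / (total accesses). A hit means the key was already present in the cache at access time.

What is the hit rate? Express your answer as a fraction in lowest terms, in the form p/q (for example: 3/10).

Answer: 4/11

Derivation:
LRU simulation (capacity=4):
  1. access F: MISS. Cache (LRU->MRU): [F]
  2. access F: HIT. Cache (LRU->MRU): [F]
  3. access F: HIT. Cache (LRU->MRU): [F]
  4. access R: MISS. Cache (LRU->MRU): [F R]
  5. access T: MISS. Cache (LRU->MRU): [F R T]
  6. access R: HIT. Cache (LRU->MRU): [F T R]
  7. access I: MISS. Cache (LRU->MRU): [F T R I]
  8. access I: HIT. Cache (LRU->MRU): [F T R I]
  9. access F: HIT. Cache (LRU->MRU): [T R I F]
  10. access M: MISS, evict T. Cache (LRU->MRU): [R I F M]
  11. access T: MISS, evict R. Cache (LRU->MRU): [I F M T]
  12. access C: MISS, evict I. Cache (LRU->MRU): [F M T C]
  13. access R: MISS, evict F. Cache (LRU->MRU): [M T C R]
  14. access I: MISS, evict M. Cache (LRU->MRU): [T C R I]
  15. access F: MISS, evict T. Cache (LRU->MRU): [C R I F]
  16. access M: MISS, evict C. Cache (LRU->MRU): [R I F M]
  17. access T: MISS, evict R. Cache (LRU->MRU): [I F M T]
  18. access I: HIT. Cache (LRU->MRU): [F M T I]
  19. access C: MISS, evict F. Cache (LRU->MRU): [M T I C]
  20. access T: HIT. Cache (LRU->MRU): [M I C T]
  21. access F: MISS, evict M. Cache (LRU->MRU): [I C T F]
  22. access C: HIT. Cache (LRU->MRU): [I T F C]
Total: 8 hits, 14 misses, 10 evictions

Hit rate = 8/22 = 4/11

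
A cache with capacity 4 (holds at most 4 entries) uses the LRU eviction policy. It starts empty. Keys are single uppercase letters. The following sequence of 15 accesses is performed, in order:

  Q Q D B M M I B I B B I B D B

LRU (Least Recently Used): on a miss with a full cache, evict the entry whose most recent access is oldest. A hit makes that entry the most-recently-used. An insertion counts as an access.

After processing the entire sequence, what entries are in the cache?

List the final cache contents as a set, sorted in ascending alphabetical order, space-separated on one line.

LRU simulation (capacity=4):
  1. access Q: MISS. Cache (LRU->MRU): [Q]
  2. access Q: HIT. Cache (LRU->MRU): [Q]
  3. access D: MISS. Cache (LRU->MRU): [Q D]
  4. access B: MISS. Cache (LRU->MRU): [Q D B]
  5. access M: MISS. Cache (LRU->MRU): [Q D B M]
  6. access M: HIT. Cache (LRU->MRU): [Q D B M]
  7. access I: MISS, evict Q. Cache (LRU->MRU): [D B M I]
  8. access B: HIT. Cache (LRU->MRU): [D M I B]
  9. access I: HIT. Cache (LRU->MRU): [D M B I]
  10. access B: HIT. Cache (LRU->MRU): [D M I B]
  11. access B: HIT. Cache (LRU->MRU): [D M I B]
  12. access I: HIT. Cache (LRU->MRU): [D M B I]
  13. access B: HIT. Cache (LRU->MRU): [D M I B]
  14. access D: HIT. Cache (LRU->MRU): [M I B D]
  15. access B: HIT. Cache (LRU->MRU): [M I D B]
Total: 10 hits, 5 misses, 1 evictions

Answer: B D I M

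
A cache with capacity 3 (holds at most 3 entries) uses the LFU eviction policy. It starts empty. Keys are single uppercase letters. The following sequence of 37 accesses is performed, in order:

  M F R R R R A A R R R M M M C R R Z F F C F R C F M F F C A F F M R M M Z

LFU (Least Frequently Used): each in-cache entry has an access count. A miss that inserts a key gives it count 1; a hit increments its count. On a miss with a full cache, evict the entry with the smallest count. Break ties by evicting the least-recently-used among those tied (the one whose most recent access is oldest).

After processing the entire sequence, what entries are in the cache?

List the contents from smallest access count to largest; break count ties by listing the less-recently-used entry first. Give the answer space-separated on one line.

Answer: Z M R

Derivation:
LFU simulation (capacity=3):
  1. access M: MISS. Cache: [M(c=1)]
  2. access F: MISS. Cache: [M(c=1) F(c=1)]
  3. access R: MISS. Cache: [M(c=1) F(c=1) R(c=1)]
  4. access R: HIT, count now 2. Cache: [M(c=1) F(c=1) R(c=2)]
  5. access R: HIT, count now 3. Cache: [M(c=1) F(c=1) R(c=3)]
  6. access R: HIT, count now 4. Cache: [M(c=1) F(c=1) R(c=4)]
  7. access A: MISS, evict M(c=1). Cache: [F(c=1) A(c=1) R(c=4)]
  8. access A: HIT, count now 2. Cache: [F(c=1) A(c=2) R(c=4)]
  9. access R: HIT, count now 5. Cache: [F(c=1) A(c=2) R(c=5)]
  10. access R: HIT, count now 6. Cache: [F(c=1) A(c=2) R(c=6)]
  11. access R: HIT, count now 7. Cache: [F(c=1) A(c=2) R(c=7)]
  12. access M: MISS, evict F(c=1). Cache: [M(c=1) A(c=2) R(c=7)]
  13. access M: HIT, count now 2. Cache: [A(c=2) M(c=2) R(c=7)]
  14. access M: HIT, count now 3. Cache: [A(c=2) M(c=3) R(c=7)]
  15. access C: MISS, evict A(c=2). Cache: [C(c=1) M(c=3) R(c=7)]
  16. access R: HIT, count now 8. Cache: [C(c=1) M(c=3) R(c=8)]
  17. access R: HIT, count now 9. Cache: [C(c=1) M(c=3) R(c=9)]
  18. access Z: MISS, evict C(c=1). Cache: [Z(c=1) M(c=3) R(c=9)]
  19. access F: MISS, evict Z(c=1). Cache: [F(c=1) M(c=3) R(c=9)]
  20. access F: HIT, count now 2. Cache: [F(c=2) M(c=3) R(c=9)]
  21. access C: MISS, evict F(c=2). Cache: [C(c=1) M(c=3) R(c=9)]
  22. access F: MISS, evict C(c=1). Cache: [F(c=1) M(c=3) R(c=9)]
  23. access R: HIT, count now 10. Cache: [F(c=1) M(c=3) R(c=10)]
  24. access C: MISS, evict F(c=1). Cache: [C(c=1) M(c=3) R(c=10)]
  25. access F: MISS, evict C(c=1). Cache: [F(c=1) M(c=3) R(c=10)]
  26. access M: HIT, count now 4. Cache: [F(c=1) M(c=4) R(c=10)]
  27. access F: HIT, count now 2. Cache: [F(c=2) M(c=4) R(c=10)]
  28. access F: HIT, count now 3. Cache: [F(c=3) M(c=4) R(c=10)]
  29. access C: MISS, evict F(c=3). Cache: [C(c=1) M(c=4) R(c=10)]
  30. access A: MISS, evict C(c=1). Cache: [A(c=1) M(c=4) R(c=10)]
  31. access F: MISS, evict A(c=1). Cache: [F(c=1) M(c=4) R(c=10)]
  32. access F: HIT, count now 2. Cache: [F(c=2) M(c=4) R(c=10)]
  33. access M: HIT, count now 5. Cache: [F(c=2) M(c=5) R(c=10)]
  34. access R: HIT, count now 11. Cache: [F(c=2) M(c=5) R(c=11)]
  35. access M: HIT, count now 6. Cache: [F(c=2) M(c=6) R(c=11)]
  36. access M: HIT, count now 7. Cache: [F(c=2) M(c=7) R(c=11)]
  37. access Z: MISS, evict F(c=2). Cache: [Z(c=1) M(c=7) R(c=11)]
Total: 21 hits, 16 misses, 13 evictions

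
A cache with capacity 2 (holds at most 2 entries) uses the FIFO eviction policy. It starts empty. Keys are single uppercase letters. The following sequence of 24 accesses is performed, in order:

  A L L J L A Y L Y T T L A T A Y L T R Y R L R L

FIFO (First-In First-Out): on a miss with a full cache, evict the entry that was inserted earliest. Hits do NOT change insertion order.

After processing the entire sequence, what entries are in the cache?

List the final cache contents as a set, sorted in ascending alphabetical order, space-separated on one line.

FIFO simulation (capacity=2):
  1. access A: MISS. Cache (old->new): [A]
  2. access L: MISS. Cache (old->new): [A L]
  3. access L: HIT. Cache (old->new): [A L]
  4. access J: MISS, evict A. Cache (old->new): [L J]
  5. access L: HIT. Cache (old->new): [L J]
  6. access A: MISS, evict L. Cache (old->new): [J A]
  7. access Y: MISS, evict J. Cache (old->new): [A Y]
  8. access L: MISS, evict A. Cache (old->new): [Y L]
  9. access Y: HIT. Cache (old->new): [Y L]
  10. access T: MISS, evict Y. Cache (old->new): [L T]
  11. access T: HIT. Cache (old->new): [L T]
  12. access L: HIT. Cache (old->new): [L T]
  13. access A: MISS, evict L. Cache (old->new): [T A]
  14. access T: HIT. Cache (old->new): [T A]
  15. access A: HIT. Cache (old->new): [T A]
  16. access Y: MISS, evict T. Cache (old->new): [A Y]
  17. access L: MISS, evict A. Cache (old->new): [Y L]
  18. access T: MISS, evict Y. Cache (old->new): [L T]
  19. access R: MISS, evict L. Cache (old->new): [T R]
  20. access Y: MISS, evict T. Cache (old->new): [R Y]
  21. access R: HIT. Cache (old->new): [R Y]
  22. access L: MISS, evict R. Cache (old->new): [Y L]
  23. access R: MISS, evict Y. Cache (old->new): [L R]
  24. access L: HIT. Cache (old->new): [L R]
Total: 9 hits, 15 misses, 13 evictions

Answer: L R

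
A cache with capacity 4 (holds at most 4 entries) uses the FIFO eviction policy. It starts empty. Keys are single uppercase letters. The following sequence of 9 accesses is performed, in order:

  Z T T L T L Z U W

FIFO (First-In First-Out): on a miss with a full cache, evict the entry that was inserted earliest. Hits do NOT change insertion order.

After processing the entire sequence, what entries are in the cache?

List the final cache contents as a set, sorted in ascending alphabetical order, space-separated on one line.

Answer: L T U W

Derivation:
FIFO simulation (capacity=4):
  1. access Z: MISS. Cache (old->new): [Z]
  2. access T: MISS. Cache (old->new): [Z T]
  3. access T: HIT. Cache (old->new): [Z T]
  4. access L: MISS. Cache (old->new): [Z T L]
  5. access T: HIT. Cache (old->new): [Z T L]
  6. access L: HIT. Cache (old->new): [Z T L]
  7. access Z: HIT. Cache (old->new): [Z T L]
  8. access U: MISS. Cache (old->new): [Z T L U]
  9. access W: MISS, evict Z. Cache (old->new): [T L U W]
Total: 4 hits, 5 misses, 1 evictions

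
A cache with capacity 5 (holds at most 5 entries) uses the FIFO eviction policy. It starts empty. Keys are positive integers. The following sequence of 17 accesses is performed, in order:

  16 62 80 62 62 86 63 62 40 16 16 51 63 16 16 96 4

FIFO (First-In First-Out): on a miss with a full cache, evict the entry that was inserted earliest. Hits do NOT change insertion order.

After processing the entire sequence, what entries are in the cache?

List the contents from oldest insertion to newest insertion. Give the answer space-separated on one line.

Answer: 40 16 51 96 4

Derivation:
FIFO simulation (capacity=5):
  1. access 16: MISS. Cache (old->new): [16]
  2. access 62: MISS. Cache (old->new): [16 62]
  3. access 80: MISS. Cache (old->new): [16 62 80]
  4. access 62: HIT. Cache (old->new): [16 62 80]
  5. access 62: HIT. Cache (old->new): [16 62 80]
  6. access 86: MISS. Cache (old->new): [16 62 80 86]
  7. access 63: MISS. Cache (old->new): [16 62 80 86 63]
  8. access 62: HIT. Cache (old->new): [16 62 80 86 63]
  9. access 40: MISS, evict 16. Cache (old->new): [62 80 86 63 40]
  10. access 16: MISS, evict 62. Cache (old->new): [80 86 63 40 16]
  11. access 16: HIT. Cache (old->new): [80 86 63 40 16]
  12. access 51: MISS, evict 80. Cache (old->new): [86 63 40 16 51]
  13. access 63: HIT. Cache (old->new): [86 63 40 16 51]
  14. access 16: HIT. Cache (old->new): [86 63 40 16 51]
  15. access 16: HIT. Cache (old->new): [86 63 40 16 51]
  16. access 96: MISS, evict 86. Cache (old->new): [63 40 16 51 96]
  17. access 4: MISS, evict 63. Cache (old->new): [40 16 51 96 4]
Total: 7 hits, 10 misses, 5 evictions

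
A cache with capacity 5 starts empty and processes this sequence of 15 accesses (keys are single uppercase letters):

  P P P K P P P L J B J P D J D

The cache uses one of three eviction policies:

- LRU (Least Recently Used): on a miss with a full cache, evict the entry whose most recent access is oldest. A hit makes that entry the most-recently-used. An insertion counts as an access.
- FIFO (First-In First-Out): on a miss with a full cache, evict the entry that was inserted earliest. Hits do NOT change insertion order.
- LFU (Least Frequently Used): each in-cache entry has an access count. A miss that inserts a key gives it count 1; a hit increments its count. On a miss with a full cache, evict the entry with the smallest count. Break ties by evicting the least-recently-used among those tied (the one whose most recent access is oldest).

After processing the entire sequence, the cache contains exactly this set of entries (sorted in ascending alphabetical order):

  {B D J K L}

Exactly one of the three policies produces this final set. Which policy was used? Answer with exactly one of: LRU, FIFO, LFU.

Simulating under each policy and comparing final sets:
  LRU: final set = {B D J L P} -> differs
  FIFO: final set = {B D J K L} -> MATCHES target
  LFU: final set = {B D J L P} -> differs
Only FIFO produces the target set.

Answer: FIFO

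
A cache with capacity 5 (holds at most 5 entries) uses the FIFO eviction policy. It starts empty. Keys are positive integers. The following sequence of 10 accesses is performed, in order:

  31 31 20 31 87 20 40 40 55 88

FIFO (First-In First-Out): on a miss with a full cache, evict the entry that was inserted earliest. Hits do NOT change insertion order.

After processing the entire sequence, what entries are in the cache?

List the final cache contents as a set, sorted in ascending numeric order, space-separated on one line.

Answer: 20 40 55 87 88

Derivation:
FIFO simulation (capacity=5):
  1. access 31: MISS. Cache (old->new): [31]
  2. access 31: HIT. Cache (old->new): [31]
  3. access 20: MISS. Cache (old->new): [31 20]
  4. access 31: HIT. Cache (old->new): [31 20]
  5. access 87: MISS. Cache (old->new): [31 20 87]
  6. access 20: HIT. Cache (old->new): [31 20 87]
  7. access 40: MISS. Cache (old->new): [31 20 87 40]
  8. access 40: HIT. Cache (old->new): [31 20 87 40]
  9. access 55: MISS. Cache (old->new): [31 20 87 40 55]
  10. access 88: MISS, evict 31. Cache (old->new): [20 87 40 55 88]
Total: 4 hits, 6 misses, 1 evictions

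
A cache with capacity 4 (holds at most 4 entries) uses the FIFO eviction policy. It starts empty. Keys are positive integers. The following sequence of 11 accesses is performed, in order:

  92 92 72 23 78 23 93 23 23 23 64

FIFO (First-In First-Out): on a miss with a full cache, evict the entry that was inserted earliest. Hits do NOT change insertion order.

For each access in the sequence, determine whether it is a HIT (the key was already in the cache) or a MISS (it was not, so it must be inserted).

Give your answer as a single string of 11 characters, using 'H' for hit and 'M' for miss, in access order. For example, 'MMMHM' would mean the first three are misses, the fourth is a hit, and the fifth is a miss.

FIFO simulation (capacity=4):
  1. access 92: MISS. Cache (old->new): [92]
  2. access 92: HIT. Cache (old->new): [92]
  3. access 72: MISS. Cache (old->new): [92 72]
  4. access 23: MISS. Cache (old->new): [92 72 23]
  5. access 78: MISS. Cache (old->new): [92 72 23 78]
  6. access 23: HIT. Cache (old->new): [92 72 23 78]
  7. access 93: MISS, evict 92. Cache (old->new): [72 23 78 93]
  8. access 23: HIT. Cache (old->new): [72 23 78 93]
  9. access 23: HIT. Cache (old->new): [72 23 78 93]
  10. access 23: HIT. Cache (old->new): [72 23 78 93]
  11. access 64: MISS, evict 72. Cache (old->new): [23 78 93 64]
Total: 5 hits, 6 misses, 2 evictions

Answer: MHMMMHMHHHM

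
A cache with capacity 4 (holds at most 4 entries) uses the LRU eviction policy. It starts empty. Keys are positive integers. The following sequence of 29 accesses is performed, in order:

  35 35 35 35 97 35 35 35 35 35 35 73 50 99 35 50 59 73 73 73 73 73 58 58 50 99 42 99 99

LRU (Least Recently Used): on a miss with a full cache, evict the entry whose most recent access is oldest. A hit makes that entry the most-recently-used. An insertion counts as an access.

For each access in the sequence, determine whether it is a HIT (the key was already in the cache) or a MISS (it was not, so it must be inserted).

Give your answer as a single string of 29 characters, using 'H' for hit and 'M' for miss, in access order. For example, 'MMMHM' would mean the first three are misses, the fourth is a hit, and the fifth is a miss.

Answer: MHHHMHHHHHHMMMHHMMHHHHMHHMMHH

Derivation:
LRU simulation (capacity=4):
  1. access 35: MISS. Cache (LRU->MRU): [35]
  2. access 35: HIT. Cache (LRU->MRU): [35]
  3. access 35: HIT. Cache (LRU->MRU): [35]
  4. access 35: HIT. Cache (LRU->MRU): [35]
  5. access 97: MISS. Cache (LRU->MRU): [35 97]
  6. access 35: HIT. Cache (LRU->MRU): [97 35]
  7. access 35: HIT. Cache (LRU->MRU): [97 35]
  8. access 35: HIT. Cache (LRU->MRU): [97 35]
  9. access 35: HIT. Cache (LRU->MRU): [97 35]
  10. access 35: HIT. Cache (LRU->MRU): [97 35]
  11. access 35: HIT. Cache (LRU->MRU): [97 35]
  12. access 73: MISS. Cache (LRU->MRU): [97 35 73]
  13. access 50: MISS. Cache (LRU->MRU): [97 35 73 50]
  14. access 99: MISS, evict 97. Cache (LRU->MRU): [35 73 50 99]
  15. access 35: HIT. Cache (LRU->MRU): [73 50 99 35]
  16. access 50: HIT. Cache (LRU->MRU): [73 99 35 50]
  17. access 59: MISS, evict 73. Cache (LRU->MRU): [99 35 50 59]
  18. access 73: MISS, evict 99. Cache (LRU->MRU): [35 50 59 73]
  19. access 73: HIT. Cache (LRU->MRU): [35 50 59 73]
  20. access 73: HIT. Cache (LRU->MRU): [35 50 59 73]
  21. access 73: HIT. Cache (LRU->MRU): [35 50 59 73]
  22. access 73: HIT. Cache (LRU->MRU): [35 50 59 73]
  23. access 58: MISS, evict 35. Cache (LRU->MRU): [50 59 73 58]
  24. access 58: HIT. Cache (LRU->MRU): [50 59 73 58]
  25. access 50: HIT. Cache (LRU->MRU): [59 73 58 50]
  26. access 99: MISS, evict 59. Cache (LRU->MRU): [73 58 50 99]
  27. access 42: MISS, evict 73. Cache (LRU->MRU): [58 50 99 42]
  28. access 99: HIT. Cache (LRU->MRU): [58 50 42 99]
  29. access 99: HIT. Cache (LRU->MRU): [58 50 42 99]
Total: 19 hits, 10 misses, 6 evictions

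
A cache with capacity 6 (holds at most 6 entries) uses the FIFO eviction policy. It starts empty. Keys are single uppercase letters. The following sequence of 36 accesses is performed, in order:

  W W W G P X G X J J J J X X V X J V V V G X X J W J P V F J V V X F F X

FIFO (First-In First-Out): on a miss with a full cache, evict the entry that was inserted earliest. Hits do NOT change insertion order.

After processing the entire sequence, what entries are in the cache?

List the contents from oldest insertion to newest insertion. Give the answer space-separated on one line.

Answer: G P X J V F

Derivation:
FIFO simulation (capacity=6):
  1. access W: MISS. Cache (old->new): [W]
  2. access W: HIT. Cache (old->new): [W]
  3. access W: HIT. Cache (old->new): [W]
  4. access G: MISS. Cache (old->new): [W G]
  5. access P: MISS. Cache (old->new): [W G P]
  6. access X: MISS. Cache (old->new): [W G P X]
  7. access G: HIT. Cache (old->new): [W G P X]
  8. access X: HIT. Cache (old->new): [W G P X]
  9. access J: MISS. Cache (old->new): [W G P X J]
  10. access J: HIT. Cache (old->new): [W G P X J]
  11. access J: HIT. Cache (old->new): [W G P X J]
  12. access J: HIT. Cache (old->new): [W G P X J]
  13. access X: HIT. Cache (old->new): [W G P X J]
  14. access X: HIT. Cache (old->new): [W G P X J]
  15. access V: MISS. Cache (old->new): [W G P X J V]
  16. access X: HIT. Cache (old->new): [W G P X J V]
  17. access J: HIT. Cache (old->new): [W G P X J V]
  18. access V: HIT. Cache (old->new): [W G P X J V]
  19. access V: HIT. Cache (old->new): [W G P X J V]
  20. access V: HIT. Cache (old->new): [W G P X J V]
  21. access G: HIT. Cache (old->new): [W G P X J V]
  22. access X: HIT. Cache (old->new): [W G P X J V]
  23. access X: HIT. Cache (old->new): [W G P X J V]
  24. access J: HIT. Cache (old->new): [W G P X J V]
  25. access W: HIT. Cache (old->new): [W G P X J V]
  26. access J: HIT. Cache (old->new): [W G P X J V]
  27. access P: HIT. Cache (old->new): [W G P X J V]
  28. access V: HIT. Cache (old->new): [W G P X J V]
  29. access F: MISS, evict W. Cache (old->new): [G P X J V F]
  30. access J: HIT. Cache (old->new): [G P X J V F]
  31. access V: HIT. Cache (old->new): [G P X J V F]
  32. access V: HIT. Cache (old->new): [G P X J V F]
  33. access X: HIT. Cache (old->new): [G P X J V F]
  34. access F: HIT. Cache (old->new): [G P X J V F]
  35. access F: HIT. Cache (old->new): [G P X J V F]
  36. access X: HIT. Cache (old->new): [G P X J V F]
Total: 29 hits, 7 misses, 1 evictions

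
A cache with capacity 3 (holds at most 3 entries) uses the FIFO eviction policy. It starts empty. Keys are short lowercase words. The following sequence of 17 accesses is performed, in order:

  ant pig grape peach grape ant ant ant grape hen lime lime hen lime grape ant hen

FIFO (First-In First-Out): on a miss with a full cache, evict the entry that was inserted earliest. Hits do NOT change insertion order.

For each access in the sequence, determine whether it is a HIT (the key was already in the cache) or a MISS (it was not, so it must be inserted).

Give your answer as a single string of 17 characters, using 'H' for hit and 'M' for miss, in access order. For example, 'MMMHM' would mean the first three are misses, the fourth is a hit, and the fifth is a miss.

Answer: MMMMHMHHHMMHHHMMM

Derivation:
FIFO simulation (capacity=3):
  1. access ant: MISS. Cache (old->new): [ant]
  2. access pig: MISS. Cache (old->new): [ant pig]
  3. access grape: MISS. Cache (old->new): [ant pig grape]
  4. access peach: MISS, evict ant. Cache (old->new): [pig grape peach]
  5. access grape: HIT. Cache (old->new): [pig grape peach]
  6. access ant: MISS, evict pig. Cache (old->new): [grape peach ant]
  7. access ant: HIT. Cache (old->new): [grape peach ant]
  8. access ant: HIT. Cache (old->new): [grape peach ant]
  9. access grape: HIT. Cache (old->new): [grape peach ant]
  10. access hen: MISS, evict grape. Cache (old->new): [peach ant hen]
  11. access lime: MISS, evict peach. Cache (old->new): [ant hen lime]
  12. access lime: HIT. Cache (old->new): [ant hen lime]
  13. access hen: HIT. Cache (old->new): [ant hen lime]
  14. access lime: HIT. Cache (old->new): [ant hen lime]
  15. access grape: MISS, evict ant. Cache (old->new): [hen lime grape]
  16. access ant: MISS, evict hen. Cache (old->new): [lime grape ant]
  17. access hen: MISS, evict lime. Cache (old->new): [grape ant hen]
Total: 7 hits, 10 misses, 7 evictions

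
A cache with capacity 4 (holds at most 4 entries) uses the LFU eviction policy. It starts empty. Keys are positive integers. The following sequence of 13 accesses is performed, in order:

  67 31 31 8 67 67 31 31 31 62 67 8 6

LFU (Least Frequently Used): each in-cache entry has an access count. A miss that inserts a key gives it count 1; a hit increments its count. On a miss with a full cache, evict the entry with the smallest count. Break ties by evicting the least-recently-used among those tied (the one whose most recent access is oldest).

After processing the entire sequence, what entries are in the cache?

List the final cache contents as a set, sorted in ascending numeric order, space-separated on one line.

Answer: 6 8 31 67

Derivation:
LFU simulation (capacity=4):
  1. access 67: MISS. Cache: [67(c=1)]
  2. access 31: MISS. Cache: [67(c=1) 31(c=1)]
  3. access 31: HIT, count now 2. Cache: [67(c=1) 31(c=2)]
  4. access 8: MISS. Cache: [67(c=1) 8(c=1) 31(c=2)]
  5. access 67: HIT, count now 2. Cache: [8(c=1) 31(c=2) 67(c=2)]
  6. access 67: HIT, count now 3. Cache: [8(c=1) 31(c=2) 67(c=3)]
  7. access 31: HIT, count now 3. Cache: [8(c=1) 67(c=3) 31(c=3)]
  8. access 31: HIT, count now 4. Cache: [8(c=1) 67(c=3) 31(c=4)]
  9. access 31: HIT, count now 5. Cache: [8(c=1) 67(c=3) 31(c=5)]
  10. access 62: MISS. Cache: [8(c=1) 62(c=1) 67(c=3) 31(c=5)]
  11. access 67: HIT, count now 4. Cache: [8(c=1) 62(c=1) 67(c=4) 31(c=5)]
  12. access 8: HIT, count now 2. Cache: [62(c=1) 8(c=2) 67(c=4) 31(c=5)]
  13. access 6: MISS, evict 62(c=1). Cache: [6(c=1) 8(c=2) 67(c=4) 31(c=5)]
Total: 8 hits, 5 misses, 1 evictions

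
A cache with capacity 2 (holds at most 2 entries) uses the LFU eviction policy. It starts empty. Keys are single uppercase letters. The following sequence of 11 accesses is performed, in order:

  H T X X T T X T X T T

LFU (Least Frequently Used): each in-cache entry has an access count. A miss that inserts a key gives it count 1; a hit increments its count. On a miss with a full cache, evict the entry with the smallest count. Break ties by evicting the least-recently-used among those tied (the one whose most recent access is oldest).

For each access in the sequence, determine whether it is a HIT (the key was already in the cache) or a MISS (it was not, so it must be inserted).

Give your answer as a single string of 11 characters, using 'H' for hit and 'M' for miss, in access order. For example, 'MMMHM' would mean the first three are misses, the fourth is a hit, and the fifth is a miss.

LFU simulation (capacity=2):
  1. access H: MISS. Cache: [H(c=1)]
  2. access T: MISS. Cache: [H(c=1) T(c=1)]
  3. access X: MISS, evict H(c=1). Cache: [T(c=1) X(c=1)]
  4. access X: HIT, count now 2. Cache: [T(c=1) X(c=2)]
  5. access T: HIT, count now 2. Cache: [X(c=2) T(c=2)]
  6. access T: HIT, count now 3. Cache: [X(c=2) T(c=3)]
  7. access X: HIT, count now 3. Cache: [T(c=3) X(c=3)]
  8. access T: HIT, count now 4. Cache: [X(c=3) T(c=4)]
  9. access X: HIT, count now 4. Cache: [T(c=4) X(c=4)]
  10. access T: HIT, count now 5. Cache: [X(c=4) T(c=5)]
  11. access T: HIT, count now 6. Cache: [X(c=4) T(c=6)]
Total: 8 hits, 3 misses, 1 evictions

Answer: MMMHHHHHHHH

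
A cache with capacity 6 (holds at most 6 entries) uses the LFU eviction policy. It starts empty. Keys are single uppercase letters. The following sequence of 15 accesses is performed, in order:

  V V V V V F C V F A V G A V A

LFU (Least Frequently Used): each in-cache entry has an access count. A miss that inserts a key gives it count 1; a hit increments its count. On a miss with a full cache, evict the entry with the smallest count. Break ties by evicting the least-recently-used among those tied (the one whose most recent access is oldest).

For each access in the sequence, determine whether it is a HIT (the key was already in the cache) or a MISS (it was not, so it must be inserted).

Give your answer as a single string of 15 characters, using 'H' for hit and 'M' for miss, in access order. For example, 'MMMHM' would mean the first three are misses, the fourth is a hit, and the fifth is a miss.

Answer: MHHHHMMHHMHMHHH

Derivation:
LFU simulation (capacity=6):
  1. access V: MISS. Cache: [V(c=1)]
  2. access V: HIT, count now 2. Cache: [V(c=2)]
  3. access V: HIT, count now 3. Cache: [V(c=3)]
  4. access V: HIT, count now 4. Cache: [V(c=4)]
  5. access V: HIT, count now 5. Cache: [V(c=5)]
  6. access F: MISS. Cache: [F(c=1) V(c=5)]
  7. access C: MISS. Cache: [F(c=1) C(c=1) V(c=5)]
  8. access V: HIT, count now 6. Cache: [F(c=1) C(c=1) V(c=6)]
  9. access F: HIT, count now 2. Cache: [C(c=1) F(c=2) V(c=6)]
  10. access A: MISS. Cache: [C(c=1) A(c=1) F(c=2) V(c=6)]
  11. access V: HIT, count now 7. Cache: [C(c=1) A(c=1) F(c=2) V(c=7)]
  12. access G: MISS. Cache: [C(c=1) A(c=1) G(c=1) F(c=2) V(c=7)]
  13. access A: HIT, count now 2. Cache: [C(c=1) G(c=1) F(c=2) A(c=2) V(c=7)]
  14. access V: HIT, count now 8. Cache: [C(c=1) G(c=1) F(c=2) A(c=2) V(c=8)]
  15. access A: HIT, count now 3. Cache: [C(c=1) G(c=1) F(c=2) A(c=3) V(c=8)]
Total: 10 hits, 5 misses, 0 evictions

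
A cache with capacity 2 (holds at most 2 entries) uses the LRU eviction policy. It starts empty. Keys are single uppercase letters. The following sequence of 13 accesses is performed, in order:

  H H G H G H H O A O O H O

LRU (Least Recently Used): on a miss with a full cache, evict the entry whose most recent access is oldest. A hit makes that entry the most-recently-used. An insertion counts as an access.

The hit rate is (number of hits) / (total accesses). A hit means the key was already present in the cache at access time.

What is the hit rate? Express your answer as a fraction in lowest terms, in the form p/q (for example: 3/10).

LRU simulation (capacity=2):
  1. access H: MISS. Cache (LRU->MRU): [H]
  2. access H: HIT. Cache (LRU->MRU): [H]
  3. access G: MISS. Cache (LRU->MRU): [H G]
  4. access H: HIT. Cache (LRU->MRU): [G H]
  5. access G: HIT. Cache (LRU->MRU): [H G]
  6. access H: HIT. Cache (LRU->MRU): [G H]
  7. access H: HIT. Cache (LRU->MRU): [G H]
  8. access O: MISS, evict G. Cache (LRU->MRU): [H O]
  9. access A: MISS, evict H. Cache (LRU->MRU): [O A]
  10. access O: HIT. Cache (LRU->MRU): [A O]
  11. access O: HIT. Cache (LRU->MRU): [A O]
  12. access H: MISS, evict A. Cache (LRU->MRU): [O H]
  13. access O: HIT. Cache (LRU->MRU): [H O]
Total: 8 hits, 5 misses, 3 evictions

Hit rate = 8/13

Answer: 8/13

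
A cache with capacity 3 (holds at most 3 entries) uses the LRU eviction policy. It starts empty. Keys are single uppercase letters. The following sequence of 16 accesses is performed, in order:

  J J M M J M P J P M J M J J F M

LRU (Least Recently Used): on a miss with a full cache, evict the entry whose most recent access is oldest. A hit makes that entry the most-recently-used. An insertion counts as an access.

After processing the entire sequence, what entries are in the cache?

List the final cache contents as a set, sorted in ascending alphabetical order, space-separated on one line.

Answer: F J M

Derivation:
LRU simulation (capacity=3):
  1. access J: MISS. Cache (LRU->MRU): [J]
  2. access J: HIT. Cache (LRU->MRU): [J]
  3. access M: MISS. Cache (LRU->MRU): [J M]
  4. access M: HIT. Cache (LRU->MRU): [J M]
  5. access J: HIT. Cache (LRU->MRU): [M J]
  6. access M: HIT. Cache (LRU->MRU): [J M]
  7. access P: MISS. Cache (LRU->MRU): [J M P]
  8. access J: HIT. Cache (LRU->MRU): [M P J]
  9. access P: HIT. Cache (LRU->MRU): [M J P]
  10. access M: HIT. Cache (LRU->MRU): [J P M]
  11. access J: HIT. Cache (LRU->MRU): [P M J]
  12. access M: HIT. Cache (LRU->MRU): [P J M]
  13. access J: HIT. Cache (LRU->MRU): [P M J]
  14. access J: HIT. Cache (LRU->MRU): [P M J]
  15. access F: MISS, evict P. Cache (LRU->MRU): [M J F]
  16. access M: HIT. Cache (LRU->MRU): [J F M]
Total: 12 hits, 4 misses, 1 evictions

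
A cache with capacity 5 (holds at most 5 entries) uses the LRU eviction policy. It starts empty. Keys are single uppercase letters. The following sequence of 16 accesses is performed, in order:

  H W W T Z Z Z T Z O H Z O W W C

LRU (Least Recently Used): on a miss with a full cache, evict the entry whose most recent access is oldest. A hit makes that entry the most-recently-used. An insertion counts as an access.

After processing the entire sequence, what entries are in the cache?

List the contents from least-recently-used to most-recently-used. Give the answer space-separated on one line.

Answer: H Z O W C

Derivation:
LRU simulation (capacity=5):
  1. access H: MISS. Cache (LRU->MRU): [H]
  2. access W: MISS. Cache (LRU->MRU): [H W]
  3. access W: HIT. Cache (LRU->MRU): [H W]
  4. access T: MISS. Cache (LRU->MRU): [H W T]
  5. access Z: MISS. Cache (LRU->MRU): [H W T Z]
  6. access Z: HIT. Cache (LRU->MRU): [H W T Z]
  7. access Z: HIT. Cache (LRU->MRU): [H W T Z]
  8. access T: HIT. Cache (LRU->MRU): [H W Z T]
  9. access Z: HIT. Cache (LRU->MRU): [H W T Z]
  10. access O: MISS. Cache (LRU->MRU): [H W T Z O]
  11. access H: HIT. Cache (LRU->MRU): [W T Z O H]
  12. access Z: HIT. Cache (LRU->MRU): [W T O H Z]
  13. access O: HIT. Cache (LRU->MRU): [W T H Z O]
  14. access W: HIT. Cache (LRU->MRU): [T H Z O W]
  15. access W: HIT. Cache (LRU->MRU): [T H Z O W]
  16. access C: MISS, evict T. Cache (LRU->MRU): [H Z O W C]
Total: 10 hits, 6 misses, 1 evictions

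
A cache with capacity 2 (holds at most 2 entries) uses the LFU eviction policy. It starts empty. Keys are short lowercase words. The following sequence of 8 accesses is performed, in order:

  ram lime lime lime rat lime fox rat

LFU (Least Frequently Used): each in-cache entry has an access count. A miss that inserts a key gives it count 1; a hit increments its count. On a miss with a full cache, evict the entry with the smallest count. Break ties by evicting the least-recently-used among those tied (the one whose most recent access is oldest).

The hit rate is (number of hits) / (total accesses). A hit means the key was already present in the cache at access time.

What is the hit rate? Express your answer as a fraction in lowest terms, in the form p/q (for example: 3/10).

Answer: 3/8

Derivation:
LFU simulation (capacity=2):
  1. access ram: MISS. Cache: [ram(c=1)]
  2. access lime: MISS. Cache: [ram(c=1) lime(c=1)]
  3. access lime: HIT, count now 2. Cache: [ram(c=1) lime(c=2)]
  4. access lime: HIT, count now 3. Cache: [ram(c=1) lime(c=3)]
  5. access rat: MISS, evict ram(c=1). Cache: [rat(c=1) lime(c=3)]
  6. access lime: HIT, count now 4. Cache: [rat(c=1) lime(c=4)]
  7. access fox: MISS, evict rat(c=1). Cache: [fox(c=1) lime(c=4)]
  8. access rat: MISS, evict fox(c=1). Cache: [rat(c=1) lime(c=4)]
Total: 3 hits, 5 misses, 3 evictions

Hit rate = 3/8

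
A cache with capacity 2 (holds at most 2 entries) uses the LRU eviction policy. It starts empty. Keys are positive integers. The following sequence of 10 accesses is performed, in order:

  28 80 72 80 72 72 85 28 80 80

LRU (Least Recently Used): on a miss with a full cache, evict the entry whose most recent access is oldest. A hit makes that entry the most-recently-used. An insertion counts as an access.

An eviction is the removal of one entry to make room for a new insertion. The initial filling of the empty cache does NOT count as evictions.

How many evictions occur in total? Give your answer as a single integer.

LRU simulation (capacity=2):
  1. access 28: MISS. Cache (LRU->MRU): [28]
  2. access 80: MISS. Cache (LRU->MRU): [28 80]
  3. access 72: MISS, evict 28. Cache (LRU->MRU): [80 72]
  4. access 80: HIT. Cache (LRU->MRU): [72 80]
  5. access 72: HIT. Cache (LRU->MRU): [80 72]
  6. access 72: HIT. Cache (LRU->MRU): [80 72]
  7. access 85: MISS, evict 80. Cache (LRU->MRU): [72 85]
  8. access 28: MISS, evict 72. Cache (LRU->MRU): [85 28]
  9. access 80: MISS, evict 85. Cache (LRU->MRU): [28 80]
  10. access 80: HIT. Cache (LRU->MRU): [28 80]
Total: 4 hits, 6 misses, 4 evictions

Answer: 4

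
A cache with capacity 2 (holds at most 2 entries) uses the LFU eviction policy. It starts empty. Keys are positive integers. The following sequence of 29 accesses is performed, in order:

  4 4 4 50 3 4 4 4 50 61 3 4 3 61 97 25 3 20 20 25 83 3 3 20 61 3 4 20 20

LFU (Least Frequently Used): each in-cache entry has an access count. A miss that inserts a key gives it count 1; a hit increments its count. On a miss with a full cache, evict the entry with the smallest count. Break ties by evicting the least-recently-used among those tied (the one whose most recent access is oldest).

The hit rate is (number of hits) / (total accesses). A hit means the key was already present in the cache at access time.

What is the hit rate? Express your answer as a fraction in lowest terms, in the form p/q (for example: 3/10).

LFU simulation (capacity=2):
  1. access 4: MISS. Cache: [4(c=1)]
  2. access 4: HIT, count now 2. Cache: [4(c=2)]
  3. access 4: HIT, count now 3. Cache: [4(c=3)]
  4. access 50: MISS. Cache: [50(c=1) 4(c=3)]
  5. access 3: MISS, evict 50(c=1). Cache: [3(c=1) 4(c=3)]
  6. access 4: HIT, count now 4. Cache: [3(c=1) 4(c=4)]
  7. access 4: HIT, count now 5. Cache: [3(c=1) 4(c=5)]
  8. access 4: HIT, count now 6. Cache: [3(c=1) 4(c=6)]
  9. access 50: MISS, evict 3(c=1). Cache: [50(c=1) 4(c=6)]
  10. access 61: MISS, evict 50(c=1). Cache: [61(c=1) 4(c=6)]
  11. access 3: MISS, evict 61(c=1). Cache: [3(c=1) 4(c=6)]
  12. access 4: HIT, count now 7. Cache: [3(c=1) 4(c=7)]
  13. access 3: HIT, count now 2. Cache: [3(c=2) 4(c=7)]
  14. access 61: MISS, evict 3(c=2). Cache: [61(c=1) 4(c=7)]
  15. access 97: MISS, evict 61(c=1). Cache: [97(c=1) 4(c=7)]
  16. access 25: MISS, evict 97(c=1). Cache: [25(c=1) 4(c=7)]
  17. access 3: MISS, evict 25(c=1). Cache: [3(c=1) 4(c=7)]
  18. access 20: MISS, evict 3(c=1). Cache: [20(c=1) 4(c=7)]
  19. access 20: HIT, count now 2. Cache: [20(c=2) 4(c=7)]
  20. access 25: MISS, evict 20(c=2). Cache: [25(c=1) 4(c=7)]
  21. access 83: MISS, evict 25(c=1). Cache: [83(c=1) 4(c=7)]
  22. access 3: MISS, evict 83(c=1). Cache: [3(c=1) 4(c=7)]
  23. access 3: HIT, count now 2. Cache: [3(c=2) 4(c=7)]
  24. access 20: MISS, evict 3(c=2). Cache: [20(c=1) 4(c=7)]
  25. access 61: MISS, evict 20(c=1). Cache: [61(c=1) 4(c=7)]
  26. access 3: MISS, evict 61(c=1). Cache: [3(c=1) 4(c=7)]
  27. access 4: HIT, count now 8. Cache: [3(c=1) 4(c=8)]
  28. access 20: MISS, evict 3(c=1). Cache: [20(c=1) 4(c=8)]
  29. access 20: HIT, count now 2. Cache: [20(c=2) 4(c=8)]
Total: 11 hits, 18 misses, 16 evictions

Hit rate = 11/29

Answer: 11/29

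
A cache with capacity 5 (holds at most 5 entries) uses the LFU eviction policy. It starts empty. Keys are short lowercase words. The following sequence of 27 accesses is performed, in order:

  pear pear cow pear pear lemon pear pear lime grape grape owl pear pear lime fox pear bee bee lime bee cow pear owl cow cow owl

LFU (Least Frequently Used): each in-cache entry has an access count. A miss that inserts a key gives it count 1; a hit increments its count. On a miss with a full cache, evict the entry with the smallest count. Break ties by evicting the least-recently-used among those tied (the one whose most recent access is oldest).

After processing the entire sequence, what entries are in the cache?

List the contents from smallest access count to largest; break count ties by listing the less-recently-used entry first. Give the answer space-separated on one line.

LFU simulation (capacity=5):
  1. access pear: MISS. Cache: [pear(c=1)]
  2. access pear: HIT, count now 2. Cache: [pear(c=2)]
  3. access cow: MISS. Cache: [cow(c=1) pear(c=2)]
  4. access pear: HIT, count now 3. Cache: [cow(c=1) pear(c=3)]
  5. access pear: HIT, count now 4. Cache: [cow(c=1) pear(c=4)]
  6. access lemon: MISS. Cache: [cow(c=1) lemon(c=1) pear(c=4)]
  7. access pear: HIT, count now 5. Cache: [cow(c=1) lemon(c=1) pear(c=5)]
  8. access pear: HIT, count now 6. Cache: [cow(c=1) lemon(c=1) pear(c=6)]
  9. access lime: MISS. Cache: [cow(c=1) lemon(c=1) lime(c=1) pear(c=6)]
  10. access grape: MISS. Cache: [cow(c=1) lemon(c=1) lime(c=1) grape(c=1) pear(c=6)]
  11. access grape: HIT, count now 2. Cache: [cow(c=1) lemon(c=1) lime(c=1) grape(c=2) pear(c=6)]
  12. access owl: MISS, evict cow(c=1). Cache: [lemon(c=1) lime(c=1) owl(c=1) grape(c=2) pear(c=6)]
  13. access pear: HIT, count now 7. Cache: [lemon(c=1) lime(c=1) owl(c=1) grape(c=2) pear(c=7)]
  14. access pear: HIT, count now 8. Cache: [lemon(c=1) lime(c=1) owl(c=1) grape(c=2) pear(c=8)]
  15. access lime: HIT, count now 2. Cache: [lemon(c=1) owl(c=1) grape(c=2) lime(c=2) pear(c=8)]
  16. access fox: MISS, evict lemon(c=1). Cache: [owl(c=1) fox(c=1) grape(c=2) lime(c=2) pear(c=8)]
  17. access pear: HIT, count now 9. Cache: [owl(c=1) fox(c=1) grape(c=2) lime(c=2) pear(c=9)]
  18. access bee: MISS, evict owl(c=1). Cache: [fox(c=1) bee(c=1) grape(c=2) lime(c=2) pear(c=9)]
  19. access bee: HIT, count now 2. Cache: [fox(c=1) grape(c=2) lime(c=2) bee(c=2) pear(c=9)]
  20. access lime: HIT, count now 3. Cache: [fox(c=1) grape(c=2) bee(c=2) lime(c=3) pear(c=9)]
  21. access bee: HIT, count now 3. Cache: [fox(c=1) grape(c=2) lime(c=3) bee(c=3) pear(c=9)]
  22. access cow: MISS, evict fox(c=1). Cache: [cow(c=1) grape(c=2) lime(c=3) bee(c=3) pear(c=9)]
  23. access pear: HIT, count now 10. Cache: [cow(c=1) grape(c=2) lime(c=3) bee(c=3) pear(c=10)]
  24. access owl: MISS, evict cow(c=1). Cache: [owl(c=1) grape(c=2) lime(c=3) bee(c=3) pear(c=10)]
  25. access cow: MISS, evict owl(c=1). Cache: [cow(c=1) grape(c=2) lime(c=3) bee(c=3) pear(c=10)]
  26. access cow: HIT, count now 2. Cache: [grape(c=2) cow(c=2) lime(c=3) bee(c=3) pear(c=10)]
  27. access owl: MISS, evict grape(c=2). Cache: [owl(c=1) cow(c=2) lime(c=3) bee(c=3) pear(c=10)]
Total: 15 hits, 12 misses, 7 evictions

Answer: owl cow lime bee pear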